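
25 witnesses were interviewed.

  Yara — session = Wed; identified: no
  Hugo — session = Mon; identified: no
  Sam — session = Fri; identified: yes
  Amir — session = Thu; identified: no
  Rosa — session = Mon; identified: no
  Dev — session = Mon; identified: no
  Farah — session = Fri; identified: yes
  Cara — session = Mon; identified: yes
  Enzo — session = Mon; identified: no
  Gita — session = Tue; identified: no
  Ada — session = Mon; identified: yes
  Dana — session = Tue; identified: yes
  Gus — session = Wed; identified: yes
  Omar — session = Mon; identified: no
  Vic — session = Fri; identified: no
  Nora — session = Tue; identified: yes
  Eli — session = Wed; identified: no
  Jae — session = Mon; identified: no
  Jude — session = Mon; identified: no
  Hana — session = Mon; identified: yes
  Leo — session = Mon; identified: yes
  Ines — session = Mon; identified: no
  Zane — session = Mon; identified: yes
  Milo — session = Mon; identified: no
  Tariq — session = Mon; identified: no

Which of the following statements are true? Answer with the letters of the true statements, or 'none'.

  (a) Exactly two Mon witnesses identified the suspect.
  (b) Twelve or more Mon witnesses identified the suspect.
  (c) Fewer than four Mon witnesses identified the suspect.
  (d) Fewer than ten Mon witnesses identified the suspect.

(d)

|A| = 15, |A ∩ B| = 5, |A ∖ B| = 10.
(a) |A ∩ B| = 2: fails.
(b) |A ∩ B| ≥ 12: fails.
(c) |A ∩ B| < 4: fails.
(d) |A ∩ B| < 10: holds.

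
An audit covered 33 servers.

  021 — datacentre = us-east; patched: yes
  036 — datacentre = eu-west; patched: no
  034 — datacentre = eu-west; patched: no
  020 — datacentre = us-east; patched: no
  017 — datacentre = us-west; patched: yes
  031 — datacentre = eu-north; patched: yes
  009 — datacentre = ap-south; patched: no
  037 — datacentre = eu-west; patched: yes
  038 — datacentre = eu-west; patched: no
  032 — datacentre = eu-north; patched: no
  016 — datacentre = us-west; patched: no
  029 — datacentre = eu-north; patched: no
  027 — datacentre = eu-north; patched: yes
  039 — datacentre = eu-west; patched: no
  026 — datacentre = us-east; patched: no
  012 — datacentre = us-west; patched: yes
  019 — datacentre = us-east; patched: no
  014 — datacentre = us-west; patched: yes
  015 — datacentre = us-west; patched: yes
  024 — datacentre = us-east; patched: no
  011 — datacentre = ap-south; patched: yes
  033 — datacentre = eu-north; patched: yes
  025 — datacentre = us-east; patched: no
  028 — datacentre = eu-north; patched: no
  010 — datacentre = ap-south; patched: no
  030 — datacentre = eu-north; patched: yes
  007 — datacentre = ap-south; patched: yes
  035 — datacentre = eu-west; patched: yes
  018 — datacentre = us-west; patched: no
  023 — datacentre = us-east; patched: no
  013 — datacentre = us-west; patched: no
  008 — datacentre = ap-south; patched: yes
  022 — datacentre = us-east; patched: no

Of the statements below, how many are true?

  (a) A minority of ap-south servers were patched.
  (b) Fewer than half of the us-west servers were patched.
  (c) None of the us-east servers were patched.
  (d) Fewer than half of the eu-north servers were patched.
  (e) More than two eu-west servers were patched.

(a) ap-south: |A| = 5, |A ∩ B| = 3; needs |A ∩ B| < |A ∖ B| — false.
(b) us-west: |A| = 7, |A ∩ B| = 4; needs |A ∩ B| < |A ∖ B| — false.
(c) us-east: |A| = 8, |A ∩ B| = 1; needs A ∩ B = ∅ (|A ∩ B| = 0) — false.
(d) eu-north: |A| = 7, |A ∩ B| = 4; needs |A ∩ B| < |A ∖ B| — false.
(e) eu-west: |A| = 6, |A ∩ B| = 2; needs |A ∩ B| > 2 — false.

0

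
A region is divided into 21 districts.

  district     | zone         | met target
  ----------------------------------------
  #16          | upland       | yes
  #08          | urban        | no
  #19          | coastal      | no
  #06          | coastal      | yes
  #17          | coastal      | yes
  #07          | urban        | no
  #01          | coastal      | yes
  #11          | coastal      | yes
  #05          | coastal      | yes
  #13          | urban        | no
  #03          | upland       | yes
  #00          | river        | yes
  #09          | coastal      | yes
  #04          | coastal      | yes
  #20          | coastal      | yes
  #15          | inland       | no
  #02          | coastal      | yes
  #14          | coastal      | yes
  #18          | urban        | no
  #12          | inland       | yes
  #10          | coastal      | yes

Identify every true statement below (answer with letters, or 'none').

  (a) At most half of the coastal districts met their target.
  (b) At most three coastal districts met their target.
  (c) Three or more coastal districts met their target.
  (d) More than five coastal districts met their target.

(c), (d)

|A| = 12, |A ∩ B| = 11, |A ∖ B| = 1.
(a) |A ∩ B| ≤ |A ∖ B|: fails.
(b) |A ∩ B| ≤ 3: fails.
(c) |A ∩ B| ≥ 3: holds.
(d) |A ∩ B| > 5: holds.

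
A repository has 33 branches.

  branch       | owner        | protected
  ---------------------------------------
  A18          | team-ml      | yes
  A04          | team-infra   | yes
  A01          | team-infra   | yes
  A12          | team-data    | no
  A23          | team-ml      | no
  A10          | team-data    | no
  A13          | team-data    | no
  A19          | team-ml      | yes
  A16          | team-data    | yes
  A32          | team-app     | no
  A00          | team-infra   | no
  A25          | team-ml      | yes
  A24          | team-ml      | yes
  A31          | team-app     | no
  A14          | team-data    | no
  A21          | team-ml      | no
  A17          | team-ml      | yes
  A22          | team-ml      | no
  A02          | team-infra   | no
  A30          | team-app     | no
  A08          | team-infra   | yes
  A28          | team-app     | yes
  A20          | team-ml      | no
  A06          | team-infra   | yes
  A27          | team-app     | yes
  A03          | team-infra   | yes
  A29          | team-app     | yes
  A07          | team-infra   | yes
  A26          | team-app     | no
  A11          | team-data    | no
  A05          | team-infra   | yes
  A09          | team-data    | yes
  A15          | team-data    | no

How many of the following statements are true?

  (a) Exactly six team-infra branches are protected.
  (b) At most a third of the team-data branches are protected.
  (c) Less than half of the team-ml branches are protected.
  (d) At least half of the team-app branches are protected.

1

(a) team-infra: |A| = 9, |A ∩ B| = 7; needs |A ∩ B| = 6 — false.
(b) team-data: |A| = 8, |A ∩ B| = 2; needs |A ∩ B| / |A| ≤ 1/3 — true.
(c) team-ml: |A| = 9, |A ∩ B| = 5; needs |A ∩ B| < |A ∖ B| — false.
(d) team-app: |A| = 7, |A ∩ B| = 3; needs |A ∩ B| ≥ |A ∖ B| — false.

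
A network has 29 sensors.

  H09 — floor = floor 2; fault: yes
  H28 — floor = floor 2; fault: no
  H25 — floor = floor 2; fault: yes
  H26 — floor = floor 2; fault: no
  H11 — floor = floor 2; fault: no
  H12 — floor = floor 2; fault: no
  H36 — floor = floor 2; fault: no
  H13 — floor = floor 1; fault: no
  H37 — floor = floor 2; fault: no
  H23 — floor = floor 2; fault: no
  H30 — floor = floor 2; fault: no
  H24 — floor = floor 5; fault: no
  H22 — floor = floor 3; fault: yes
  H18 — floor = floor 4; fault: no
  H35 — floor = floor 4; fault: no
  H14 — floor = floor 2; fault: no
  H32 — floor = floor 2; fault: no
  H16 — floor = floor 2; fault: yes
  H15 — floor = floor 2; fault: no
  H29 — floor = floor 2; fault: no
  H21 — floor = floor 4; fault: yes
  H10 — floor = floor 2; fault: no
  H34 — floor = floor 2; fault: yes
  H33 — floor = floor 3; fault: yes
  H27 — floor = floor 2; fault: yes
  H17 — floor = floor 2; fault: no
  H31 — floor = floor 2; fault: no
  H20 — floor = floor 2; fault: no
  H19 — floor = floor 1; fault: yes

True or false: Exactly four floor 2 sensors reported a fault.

False

'Exactly four floor 2 sensors reported a fault' holds iff |A ∩ B| = 4.
|A| = 21, |A ∩ B| = 5, |A ∖ B| = 16.
|A ∩ B| = 5, so the statement is false.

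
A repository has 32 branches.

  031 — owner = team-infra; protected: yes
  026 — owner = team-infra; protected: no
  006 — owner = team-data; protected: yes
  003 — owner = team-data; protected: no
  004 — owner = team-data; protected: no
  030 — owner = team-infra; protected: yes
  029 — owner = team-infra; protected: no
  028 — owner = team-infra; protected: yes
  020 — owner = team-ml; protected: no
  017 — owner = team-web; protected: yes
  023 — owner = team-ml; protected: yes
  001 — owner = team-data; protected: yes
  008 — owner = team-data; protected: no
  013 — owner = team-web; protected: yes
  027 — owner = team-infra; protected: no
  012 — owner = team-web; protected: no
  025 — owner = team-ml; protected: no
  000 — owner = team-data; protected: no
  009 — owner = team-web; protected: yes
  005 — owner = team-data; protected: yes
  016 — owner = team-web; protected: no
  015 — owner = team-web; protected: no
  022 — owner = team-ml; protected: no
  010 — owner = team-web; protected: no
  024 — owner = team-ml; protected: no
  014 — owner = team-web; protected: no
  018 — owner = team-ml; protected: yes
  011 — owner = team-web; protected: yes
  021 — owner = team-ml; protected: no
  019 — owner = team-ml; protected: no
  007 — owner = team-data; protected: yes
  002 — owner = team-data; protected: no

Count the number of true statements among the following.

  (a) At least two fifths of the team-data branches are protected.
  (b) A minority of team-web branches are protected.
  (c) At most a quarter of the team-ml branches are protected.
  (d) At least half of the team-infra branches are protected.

(a) team-data: |A| = 9, |A ∩ B| = 4; needs |A ∩ B| / |A| ≥ 2/5 — true.
(b) team-web: |A| = 9, |A ∩ B| = 4; needs |A ∩ B| < |A ∖ B| — true.
(c) team-ml: |A| = 8, |A ∩ B| = 2; needs |A ∩ B| / |A| ≤ 1/4 — true.
(d) team-infra: |A| = 6, |A ∩ B| = 3; needs |A ∩ B| ≥ |A ∖ B| — true.

4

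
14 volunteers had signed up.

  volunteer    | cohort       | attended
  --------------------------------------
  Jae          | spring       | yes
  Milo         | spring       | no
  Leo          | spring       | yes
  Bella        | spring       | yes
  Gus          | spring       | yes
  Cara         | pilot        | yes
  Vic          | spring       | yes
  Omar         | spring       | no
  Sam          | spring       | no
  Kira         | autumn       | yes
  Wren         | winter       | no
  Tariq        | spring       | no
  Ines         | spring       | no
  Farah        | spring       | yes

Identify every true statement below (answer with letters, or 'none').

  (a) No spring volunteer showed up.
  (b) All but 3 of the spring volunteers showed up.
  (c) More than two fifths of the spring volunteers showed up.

|A| = 11, |A ∩ B| = 6, |A ∖ B| = 5.
(a) A ∩ B = ∅ (|A ∩ B| = 0): fails.
(b) |A ∖ B| = 3: fails.
(c) |A ∩ B| / |A| > 2/5: holds.

(c)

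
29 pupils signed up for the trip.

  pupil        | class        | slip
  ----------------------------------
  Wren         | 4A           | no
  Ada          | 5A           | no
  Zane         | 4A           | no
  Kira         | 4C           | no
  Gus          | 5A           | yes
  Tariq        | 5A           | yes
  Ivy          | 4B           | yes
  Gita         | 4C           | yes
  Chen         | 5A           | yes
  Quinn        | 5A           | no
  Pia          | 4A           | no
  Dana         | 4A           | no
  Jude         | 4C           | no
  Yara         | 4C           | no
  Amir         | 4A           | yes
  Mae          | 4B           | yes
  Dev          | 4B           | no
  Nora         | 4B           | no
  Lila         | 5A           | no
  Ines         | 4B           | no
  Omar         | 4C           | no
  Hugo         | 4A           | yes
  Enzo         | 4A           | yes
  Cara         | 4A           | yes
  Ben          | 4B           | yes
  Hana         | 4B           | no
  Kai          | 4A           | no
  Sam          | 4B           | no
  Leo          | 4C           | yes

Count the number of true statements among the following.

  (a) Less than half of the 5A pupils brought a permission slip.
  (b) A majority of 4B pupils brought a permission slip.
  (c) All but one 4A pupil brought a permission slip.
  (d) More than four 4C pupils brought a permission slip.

(a) 5A: |A| = 6, |A ∩ B| = 3; needs |A ∩ B| < |A ∖ B| — false.
(b) 4B: |A| = 8, |A ∩ B| = 3; needs |A ∩ B| > |A ∖ B| — false.
(c) 4A: |A| = 9, |A ∩ B| = 4; needs |A ∖ B| = 1 — false.
(d) 4C: |A| = 6, |A ∩ B| = 2; needs |A ∩ B| > 4 — false.

0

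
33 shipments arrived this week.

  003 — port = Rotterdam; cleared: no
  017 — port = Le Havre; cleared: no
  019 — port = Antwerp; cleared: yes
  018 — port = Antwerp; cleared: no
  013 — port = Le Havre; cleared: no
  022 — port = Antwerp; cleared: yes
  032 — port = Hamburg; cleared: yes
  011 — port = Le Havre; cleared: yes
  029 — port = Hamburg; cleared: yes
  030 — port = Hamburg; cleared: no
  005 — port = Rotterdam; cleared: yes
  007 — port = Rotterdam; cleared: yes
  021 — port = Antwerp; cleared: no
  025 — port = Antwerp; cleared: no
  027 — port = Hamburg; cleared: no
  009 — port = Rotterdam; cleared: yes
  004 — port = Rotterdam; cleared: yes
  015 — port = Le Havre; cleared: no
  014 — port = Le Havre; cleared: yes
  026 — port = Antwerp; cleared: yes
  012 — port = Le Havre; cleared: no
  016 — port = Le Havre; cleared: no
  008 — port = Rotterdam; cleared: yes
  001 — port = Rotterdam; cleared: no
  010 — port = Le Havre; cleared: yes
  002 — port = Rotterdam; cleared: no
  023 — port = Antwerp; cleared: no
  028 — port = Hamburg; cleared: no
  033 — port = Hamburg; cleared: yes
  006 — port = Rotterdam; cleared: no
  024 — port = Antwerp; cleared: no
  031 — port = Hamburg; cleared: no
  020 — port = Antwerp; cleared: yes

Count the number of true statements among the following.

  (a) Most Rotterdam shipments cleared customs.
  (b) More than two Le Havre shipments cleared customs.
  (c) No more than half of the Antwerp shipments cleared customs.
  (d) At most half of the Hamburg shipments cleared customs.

4

(a) Rotterdam: |A| = 9, |A ∩ B| = 5; needs |A ∩ B| > |A ∖ B| — true.
(b) Le Havre: |A| = 8, |A ∩ B| = 3; needs |A ∩ B| > 2 — true.
(c) Antwerp: |A| = 9, |A ∩ B| = 4; needs |A ∩ B| ≤ |A ∖ B| — true.
(d) Hamburg: |A| = 7, |A ∩ B| = 3; needs |A ∩ B| ≤ |A ∖ B| — true.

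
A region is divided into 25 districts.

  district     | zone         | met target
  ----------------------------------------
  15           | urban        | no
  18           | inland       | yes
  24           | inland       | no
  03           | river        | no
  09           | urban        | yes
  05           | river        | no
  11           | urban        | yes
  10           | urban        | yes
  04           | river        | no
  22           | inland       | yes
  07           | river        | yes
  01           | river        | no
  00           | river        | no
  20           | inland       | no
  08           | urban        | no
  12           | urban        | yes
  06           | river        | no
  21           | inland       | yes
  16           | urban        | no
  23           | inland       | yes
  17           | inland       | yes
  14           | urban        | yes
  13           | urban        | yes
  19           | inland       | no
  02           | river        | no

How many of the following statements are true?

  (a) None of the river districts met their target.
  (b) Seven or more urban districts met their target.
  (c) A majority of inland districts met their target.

(a) river: |A| = 8, |A ∩ B| = 1; needs A ∩ B = ∅ (|A ∩ B| = 0) — false.
(b) urban: |A| = 9, |A ∩ B| = 6; needs |A ∩ B| ≥ 7 — false.
(c) inland: |A| = 8, |A ∩ B| = 5; needs |A ∩ B| > |A ∖ B| — true.

1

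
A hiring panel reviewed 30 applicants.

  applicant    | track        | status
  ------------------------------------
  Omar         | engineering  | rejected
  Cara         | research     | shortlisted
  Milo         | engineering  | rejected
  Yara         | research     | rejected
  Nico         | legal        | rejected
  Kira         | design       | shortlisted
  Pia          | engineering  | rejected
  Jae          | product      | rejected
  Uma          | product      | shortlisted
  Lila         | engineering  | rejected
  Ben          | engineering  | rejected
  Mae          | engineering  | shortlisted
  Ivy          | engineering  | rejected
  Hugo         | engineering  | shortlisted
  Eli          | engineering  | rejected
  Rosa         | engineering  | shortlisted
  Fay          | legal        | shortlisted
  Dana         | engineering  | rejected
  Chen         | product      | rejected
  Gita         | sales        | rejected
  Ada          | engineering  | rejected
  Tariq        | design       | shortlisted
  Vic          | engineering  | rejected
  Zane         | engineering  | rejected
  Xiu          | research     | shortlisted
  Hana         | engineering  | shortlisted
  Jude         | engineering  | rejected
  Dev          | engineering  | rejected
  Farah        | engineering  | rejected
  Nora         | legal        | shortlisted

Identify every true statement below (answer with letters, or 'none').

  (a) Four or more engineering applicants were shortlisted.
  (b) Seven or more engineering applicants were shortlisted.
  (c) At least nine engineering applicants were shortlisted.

(a)

|A| = 18, |A ∩ B| = 4, |A ∖ B| = 14.
(a) |A ∩ B| ≥ 4: holds.
(b) |A ∩ B| ≥ 7: fails.
(c) |A ∩ B| ≥ 9: fails.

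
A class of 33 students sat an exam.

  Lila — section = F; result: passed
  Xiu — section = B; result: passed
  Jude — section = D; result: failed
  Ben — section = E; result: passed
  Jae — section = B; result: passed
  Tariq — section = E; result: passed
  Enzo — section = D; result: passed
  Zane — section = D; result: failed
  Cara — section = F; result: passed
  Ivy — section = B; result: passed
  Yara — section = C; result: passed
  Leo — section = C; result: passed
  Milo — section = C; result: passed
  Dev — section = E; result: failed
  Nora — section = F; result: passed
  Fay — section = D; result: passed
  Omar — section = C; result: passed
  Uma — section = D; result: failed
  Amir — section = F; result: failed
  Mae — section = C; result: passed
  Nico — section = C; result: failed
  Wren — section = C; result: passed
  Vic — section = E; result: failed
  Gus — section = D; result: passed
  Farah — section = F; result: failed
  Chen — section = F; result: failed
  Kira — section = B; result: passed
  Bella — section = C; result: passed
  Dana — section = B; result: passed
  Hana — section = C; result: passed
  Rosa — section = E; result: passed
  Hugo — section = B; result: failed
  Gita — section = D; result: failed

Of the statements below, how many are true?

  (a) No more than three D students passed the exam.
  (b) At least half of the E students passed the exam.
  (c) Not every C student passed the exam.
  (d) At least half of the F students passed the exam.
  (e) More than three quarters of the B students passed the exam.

(a) D: |A| = 7, |A ∩ B| = 3; needs |A ∩ B| ≤ 3 — true.
(b) E: |A| = 5, |A ∩ B| = 3; needs |A ∩ B| ≥ |A ∖ B| — true.
(c) C: |A| = 9, |A ∩ B| = 8; needs A ⊄ B (|A ∖ B| ≥ 1) — true.
(d) F: |A| = 6, |A ∩ B| = 3; needs |A ∩ B| ≥ |A ∖ B| — true.
(e) B: |A| = 6, |A ∩ B| = 5; needs |A ∩ B| / |A| > 3/4 — true.

5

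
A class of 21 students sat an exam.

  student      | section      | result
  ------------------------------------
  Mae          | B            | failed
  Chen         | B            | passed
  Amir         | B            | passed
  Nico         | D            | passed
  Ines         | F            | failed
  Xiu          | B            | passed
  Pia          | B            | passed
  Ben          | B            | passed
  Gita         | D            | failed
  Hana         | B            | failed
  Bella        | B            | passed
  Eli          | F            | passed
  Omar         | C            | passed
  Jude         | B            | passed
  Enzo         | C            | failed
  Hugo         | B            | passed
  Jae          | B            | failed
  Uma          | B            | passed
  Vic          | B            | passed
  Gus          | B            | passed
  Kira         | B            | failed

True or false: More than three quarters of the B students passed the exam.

False

'More than three quarters of the B students passed the exam' holds iff |A ∩ B| / |A| > 3/4.
|A| = 15, |A ∩ B| = 11, |A ∖ B| = 4.
|A ∩ B|/|A| = 11/15, so the statement is false.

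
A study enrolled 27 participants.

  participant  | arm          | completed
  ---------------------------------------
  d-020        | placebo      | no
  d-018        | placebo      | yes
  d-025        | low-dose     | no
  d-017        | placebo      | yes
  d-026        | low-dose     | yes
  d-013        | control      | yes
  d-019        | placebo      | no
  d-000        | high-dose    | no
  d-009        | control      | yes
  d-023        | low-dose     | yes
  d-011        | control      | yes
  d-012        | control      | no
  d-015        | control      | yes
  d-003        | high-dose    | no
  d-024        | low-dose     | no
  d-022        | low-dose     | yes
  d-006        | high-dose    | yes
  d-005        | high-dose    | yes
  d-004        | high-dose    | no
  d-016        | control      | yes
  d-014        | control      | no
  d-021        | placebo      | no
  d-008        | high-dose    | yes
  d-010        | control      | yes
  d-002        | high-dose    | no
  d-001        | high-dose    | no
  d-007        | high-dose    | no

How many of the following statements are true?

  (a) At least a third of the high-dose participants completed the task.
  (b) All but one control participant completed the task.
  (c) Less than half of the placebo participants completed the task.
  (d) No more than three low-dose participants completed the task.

3

(a) high-dose: |A| = 9, |A ∩ B| = 3; needs |A ∩ B| / |A| ≥ 1/3 — true.
(b) control: |A| = 8, |A ∩ B| = 6; needs |A ∖ B| = 1 — false.
(c) placebo: |A| = 5, |A ∩ B| = 2; needs |A ∩ B| < |A ∖ B| — true.
(d) low-dose: |A| = 5, |A ∩ B| = 3; needs |A ∩ B| ≤ 3 — true.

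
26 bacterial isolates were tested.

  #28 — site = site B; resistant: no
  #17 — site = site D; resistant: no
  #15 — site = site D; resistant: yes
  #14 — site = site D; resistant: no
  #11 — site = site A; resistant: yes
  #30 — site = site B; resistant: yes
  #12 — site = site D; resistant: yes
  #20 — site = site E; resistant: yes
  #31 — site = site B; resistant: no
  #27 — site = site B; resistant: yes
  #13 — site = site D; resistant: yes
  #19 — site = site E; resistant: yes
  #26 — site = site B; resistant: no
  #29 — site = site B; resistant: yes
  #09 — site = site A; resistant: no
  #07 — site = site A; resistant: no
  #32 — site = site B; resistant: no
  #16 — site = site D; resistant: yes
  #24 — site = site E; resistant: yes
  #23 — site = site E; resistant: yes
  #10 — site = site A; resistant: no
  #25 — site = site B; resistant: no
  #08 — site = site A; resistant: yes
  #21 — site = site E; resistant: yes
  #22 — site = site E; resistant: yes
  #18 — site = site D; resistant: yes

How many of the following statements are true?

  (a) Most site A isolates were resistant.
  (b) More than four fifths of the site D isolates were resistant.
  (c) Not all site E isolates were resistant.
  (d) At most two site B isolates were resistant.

(a) site A: |A| = 5, |A ∩ B| = 2; needs |A ∩ B| > |A ∖ B| — false.
(b) site D: |A| = 7, |A ∩ B| = 5; needs |A ∩ B| / |A| > 4/5 — false.
(c) site E: |A| = 6, |A ∩ B| = 6; needs A ⊄ B (|A ∖ B| ≥ 1) — false.
(d) site B: |A| = 8, |A ∩ B| = 3; needs |A ∩ B| ≤ 2 — false.

0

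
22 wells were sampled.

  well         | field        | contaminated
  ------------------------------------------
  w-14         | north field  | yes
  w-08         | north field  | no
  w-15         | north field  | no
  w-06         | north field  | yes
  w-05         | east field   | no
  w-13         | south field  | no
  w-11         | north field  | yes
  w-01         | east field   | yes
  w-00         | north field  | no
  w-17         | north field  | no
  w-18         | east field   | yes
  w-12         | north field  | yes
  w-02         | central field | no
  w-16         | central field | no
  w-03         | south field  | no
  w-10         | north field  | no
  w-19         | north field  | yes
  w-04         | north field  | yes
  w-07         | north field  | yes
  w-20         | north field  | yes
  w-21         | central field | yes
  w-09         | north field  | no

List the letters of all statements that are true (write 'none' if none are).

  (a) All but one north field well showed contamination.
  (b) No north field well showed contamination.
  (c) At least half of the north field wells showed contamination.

|A| = 14, |A ∩ B| = 8, |A ∖ B| = 6.
(a) |A ∖ B| = 1: fails.
(b) A ∩ B = ∅ (|A ∩ B| = 0): fails.
(c) |A ∩ B| ≥ |A ∖ B|: holds.

(c)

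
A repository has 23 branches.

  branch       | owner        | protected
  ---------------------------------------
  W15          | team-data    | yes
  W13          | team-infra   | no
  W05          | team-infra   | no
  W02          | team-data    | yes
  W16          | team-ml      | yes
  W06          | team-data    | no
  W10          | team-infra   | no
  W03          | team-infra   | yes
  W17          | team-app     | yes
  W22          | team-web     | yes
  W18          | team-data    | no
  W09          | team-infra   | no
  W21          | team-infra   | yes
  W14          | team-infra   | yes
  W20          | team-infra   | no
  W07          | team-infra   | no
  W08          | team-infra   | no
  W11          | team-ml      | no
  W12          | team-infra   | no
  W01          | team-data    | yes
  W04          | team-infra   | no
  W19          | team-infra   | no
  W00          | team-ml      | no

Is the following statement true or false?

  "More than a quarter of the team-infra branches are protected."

Truth condition: |A ∩ B| / |A| > 1/4.
A (the restrictor) = {W13, W05, W10, W03, W09, W21, W14, W20, W07, W08, W12, W04, W19}, |A| = 13.
A ∩ B = {W03, W21, W14}, so |A ∩ B| = 3.
A ∖ B = {W13, W05, W10, W09, W20, W07, W08, W12, W04, W19}, so |A ∖ B| = 10.
|A ∩ B|/|A| = 3/13, so the statement is false.

False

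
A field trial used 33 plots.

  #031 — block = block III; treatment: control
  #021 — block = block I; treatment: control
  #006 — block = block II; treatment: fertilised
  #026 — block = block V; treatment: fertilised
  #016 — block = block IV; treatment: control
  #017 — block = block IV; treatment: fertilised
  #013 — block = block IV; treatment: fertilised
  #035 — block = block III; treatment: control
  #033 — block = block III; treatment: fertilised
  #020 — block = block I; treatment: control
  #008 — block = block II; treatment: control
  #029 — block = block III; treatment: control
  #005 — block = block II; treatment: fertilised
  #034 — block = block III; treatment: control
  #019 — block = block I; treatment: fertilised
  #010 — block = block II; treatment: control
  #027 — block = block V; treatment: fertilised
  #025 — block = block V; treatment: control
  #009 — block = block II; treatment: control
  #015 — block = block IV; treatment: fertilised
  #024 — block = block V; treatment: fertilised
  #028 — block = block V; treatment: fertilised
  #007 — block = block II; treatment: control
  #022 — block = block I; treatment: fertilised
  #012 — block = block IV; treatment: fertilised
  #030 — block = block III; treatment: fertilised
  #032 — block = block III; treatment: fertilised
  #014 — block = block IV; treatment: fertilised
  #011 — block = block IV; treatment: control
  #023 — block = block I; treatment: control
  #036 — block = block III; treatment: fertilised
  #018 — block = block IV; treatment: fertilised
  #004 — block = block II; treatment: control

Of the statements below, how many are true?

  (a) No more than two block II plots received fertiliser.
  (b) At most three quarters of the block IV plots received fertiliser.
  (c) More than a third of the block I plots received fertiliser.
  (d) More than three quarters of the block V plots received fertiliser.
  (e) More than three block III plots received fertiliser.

(a) block II: |A| = 7, |A ∩ B| = 2; needs |A ∩ B| ≤ 2 — true.
(b) block IV: |A| = 8, |A ∩ B| = 6; needs |A ∩ B| / |A| ≤ 3/4 — true.
(c) block I: |A| = 5, |A ∩ B| = 2; needs |A ∩ B| / |A| > 1/3 — true.
(d) block V: |A| = 5, |A ∩ B| = 4; needs |A ∩ B| / |A| > 3/4 — true.
(e) block III: |A| = 8, |A ∩ B| = 4; needs |A ∩ B| > 3 — true.

5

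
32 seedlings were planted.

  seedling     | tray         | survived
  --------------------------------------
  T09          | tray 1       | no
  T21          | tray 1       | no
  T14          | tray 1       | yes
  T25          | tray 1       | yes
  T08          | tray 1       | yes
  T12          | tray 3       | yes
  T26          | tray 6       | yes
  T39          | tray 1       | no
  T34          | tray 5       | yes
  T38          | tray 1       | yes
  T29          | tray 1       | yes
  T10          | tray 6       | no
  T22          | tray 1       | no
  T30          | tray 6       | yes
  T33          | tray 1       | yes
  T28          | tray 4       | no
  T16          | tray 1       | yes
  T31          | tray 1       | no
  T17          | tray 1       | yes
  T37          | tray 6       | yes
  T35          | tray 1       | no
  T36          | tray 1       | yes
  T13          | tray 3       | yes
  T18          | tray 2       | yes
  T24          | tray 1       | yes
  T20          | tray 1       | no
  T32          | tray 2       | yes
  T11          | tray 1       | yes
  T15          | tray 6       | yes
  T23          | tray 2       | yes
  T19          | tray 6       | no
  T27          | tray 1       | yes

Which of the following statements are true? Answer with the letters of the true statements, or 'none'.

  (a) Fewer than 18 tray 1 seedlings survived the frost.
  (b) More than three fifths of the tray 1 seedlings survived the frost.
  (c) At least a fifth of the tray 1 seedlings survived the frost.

|A| = 19, |A ∩ B| = 12, |A ∖ B| = 7.
(a) |A ∩ B| < 18: holds.
(b) |A ∩ B| / |A| > 3/5: holds.
(c) |A ∩ B| / |A| ≥ 1/5: holds.

(a), (b), (c)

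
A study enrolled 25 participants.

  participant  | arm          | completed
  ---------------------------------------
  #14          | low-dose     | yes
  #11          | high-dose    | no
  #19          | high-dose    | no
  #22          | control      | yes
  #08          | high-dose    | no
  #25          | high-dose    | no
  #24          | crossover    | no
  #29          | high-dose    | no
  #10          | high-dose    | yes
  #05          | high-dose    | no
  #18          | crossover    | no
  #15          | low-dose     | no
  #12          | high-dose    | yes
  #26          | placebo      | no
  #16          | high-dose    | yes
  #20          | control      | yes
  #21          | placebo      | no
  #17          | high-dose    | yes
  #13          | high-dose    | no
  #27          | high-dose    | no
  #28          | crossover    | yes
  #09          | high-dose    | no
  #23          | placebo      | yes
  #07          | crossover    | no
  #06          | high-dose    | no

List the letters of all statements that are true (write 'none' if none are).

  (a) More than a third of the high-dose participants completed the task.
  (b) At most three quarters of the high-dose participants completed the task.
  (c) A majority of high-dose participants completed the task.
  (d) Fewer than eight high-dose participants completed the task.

|A| = 14, |A ∩ B| = 4, |A ∖ B| = 10.
(a) |A ∩ B| / |A| > 1/3: fails.
(b) |A ∩ B| / |A| ≤ 3/4: holds.
(c) |A ∩ B| > |A ∖ B|: fails.
(d) |A ∩ B| < 8: holds.

(b), (d)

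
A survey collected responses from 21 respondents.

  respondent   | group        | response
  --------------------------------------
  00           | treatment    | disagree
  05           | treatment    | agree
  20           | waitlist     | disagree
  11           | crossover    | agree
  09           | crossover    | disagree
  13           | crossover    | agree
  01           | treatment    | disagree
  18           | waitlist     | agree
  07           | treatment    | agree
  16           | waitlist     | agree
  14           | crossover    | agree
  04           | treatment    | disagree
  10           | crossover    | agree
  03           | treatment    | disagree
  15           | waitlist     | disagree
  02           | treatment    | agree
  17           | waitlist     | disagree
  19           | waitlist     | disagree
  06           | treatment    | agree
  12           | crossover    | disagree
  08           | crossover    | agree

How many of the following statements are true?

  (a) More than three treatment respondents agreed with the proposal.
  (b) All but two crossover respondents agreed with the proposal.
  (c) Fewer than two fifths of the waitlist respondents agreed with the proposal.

(a) treatment: |A| = 8, |A ∩ B| = 4; needs |A ∩ B| > 3 — true.
(b) crossover: |A| = 7, |A ∩ B| = 5; needs |A ∖ B| = 2 — true.
(c) waitlist: |A| = 6, |A ∩ B| = 2; needs |A ∩ B| / |A| < 2/5 — true.

3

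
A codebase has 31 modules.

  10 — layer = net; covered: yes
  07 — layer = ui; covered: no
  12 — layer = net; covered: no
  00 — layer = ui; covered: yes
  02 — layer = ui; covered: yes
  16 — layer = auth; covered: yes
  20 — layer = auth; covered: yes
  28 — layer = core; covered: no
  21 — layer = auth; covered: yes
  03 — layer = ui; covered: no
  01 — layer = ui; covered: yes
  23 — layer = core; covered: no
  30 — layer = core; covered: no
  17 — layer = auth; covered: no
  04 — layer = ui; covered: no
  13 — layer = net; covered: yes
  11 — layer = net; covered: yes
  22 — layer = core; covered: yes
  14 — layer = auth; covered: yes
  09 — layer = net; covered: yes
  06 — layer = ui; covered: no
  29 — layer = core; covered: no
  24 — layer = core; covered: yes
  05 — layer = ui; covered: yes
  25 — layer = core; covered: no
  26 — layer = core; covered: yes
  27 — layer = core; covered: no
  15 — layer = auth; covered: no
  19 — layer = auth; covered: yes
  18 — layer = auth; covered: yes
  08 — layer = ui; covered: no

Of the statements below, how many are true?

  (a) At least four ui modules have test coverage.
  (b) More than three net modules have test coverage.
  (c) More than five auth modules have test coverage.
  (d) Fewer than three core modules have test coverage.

3

(a) ui: |A| = 9, |A ∩ B| = 4; needs |A ∩ B| ≥ 4 — true.
(b) net: |A| = 5, |A ∩ B| = 4; needs |A ∩ B| > 3 — true.
(c) auth: |A| = 8, |A ∩ B| = 6; needs |A ∩ B| > 5 — true.
(d) core: |A| = 9, |A ∩ B| = 3; needs |A ∩ B| < 3 — false.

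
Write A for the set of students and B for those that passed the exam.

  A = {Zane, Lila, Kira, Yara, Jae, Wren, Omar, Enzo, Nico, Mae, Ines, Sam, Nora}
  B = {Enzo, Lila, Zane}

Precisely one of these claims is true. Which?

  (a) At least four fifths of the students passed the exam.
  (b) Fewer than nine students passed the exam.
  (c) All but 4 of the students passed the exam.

(b)

|A| = 13, |A ∩ B| = 3, |A ∖ B| = 10.
(a) requires |A ∩ B| / |A| ≥ 4/5: false.
(b) requires |A ∩ B| < 9: true.
(c) requires |A ∖ B| = 4: false.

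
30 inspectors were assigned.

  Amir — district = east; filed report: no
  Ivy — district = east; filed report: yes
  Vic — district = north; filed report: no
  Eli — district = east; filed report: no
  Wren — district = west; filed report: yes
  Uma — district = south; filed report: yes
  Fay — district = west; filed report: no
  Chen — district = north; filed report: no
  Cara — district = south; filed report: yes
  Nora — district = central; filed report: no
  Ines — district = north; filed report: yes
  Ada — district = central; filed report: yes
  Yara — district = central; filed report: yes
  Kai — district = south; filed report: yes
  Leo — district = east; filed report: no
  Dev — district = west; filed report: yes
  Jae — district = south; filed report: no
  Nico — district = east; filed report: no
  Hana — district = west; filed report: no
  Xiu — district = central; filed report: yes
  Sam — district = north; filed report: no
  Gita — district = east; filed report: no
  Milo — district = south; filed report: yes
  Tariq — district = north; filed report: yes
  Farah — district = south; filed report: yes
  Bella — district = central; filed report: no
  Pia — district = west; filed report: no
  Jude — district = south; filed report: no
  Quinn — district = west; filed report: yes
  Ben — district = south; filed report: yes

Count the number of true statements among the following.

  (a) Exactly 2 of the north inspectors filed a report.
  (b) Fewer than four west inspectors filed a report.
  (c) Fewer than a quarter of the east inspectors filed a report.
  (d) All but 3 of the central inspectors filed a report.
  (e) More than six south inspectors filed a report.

3

(a) north: |A| = 5, |A ∩ B| = 2; needs |A ∩ B| = 2 — true.
(b) west: |A| = 6, |A ∩ B| = 3; needs |A ∩ B| < 4 — true.
(c) east: |A| = 6, |A ∩ B| = 1; needs |A ∩ B| / |A| < 1/4 — true.
(d) central: |A| = 5, |A ∩ B| = 3; needs |A ∖ B| = 3 — false.
(e) south: |A| = 8, |A ∩ B| = 6; needs |A ∩ B| > 6 — false.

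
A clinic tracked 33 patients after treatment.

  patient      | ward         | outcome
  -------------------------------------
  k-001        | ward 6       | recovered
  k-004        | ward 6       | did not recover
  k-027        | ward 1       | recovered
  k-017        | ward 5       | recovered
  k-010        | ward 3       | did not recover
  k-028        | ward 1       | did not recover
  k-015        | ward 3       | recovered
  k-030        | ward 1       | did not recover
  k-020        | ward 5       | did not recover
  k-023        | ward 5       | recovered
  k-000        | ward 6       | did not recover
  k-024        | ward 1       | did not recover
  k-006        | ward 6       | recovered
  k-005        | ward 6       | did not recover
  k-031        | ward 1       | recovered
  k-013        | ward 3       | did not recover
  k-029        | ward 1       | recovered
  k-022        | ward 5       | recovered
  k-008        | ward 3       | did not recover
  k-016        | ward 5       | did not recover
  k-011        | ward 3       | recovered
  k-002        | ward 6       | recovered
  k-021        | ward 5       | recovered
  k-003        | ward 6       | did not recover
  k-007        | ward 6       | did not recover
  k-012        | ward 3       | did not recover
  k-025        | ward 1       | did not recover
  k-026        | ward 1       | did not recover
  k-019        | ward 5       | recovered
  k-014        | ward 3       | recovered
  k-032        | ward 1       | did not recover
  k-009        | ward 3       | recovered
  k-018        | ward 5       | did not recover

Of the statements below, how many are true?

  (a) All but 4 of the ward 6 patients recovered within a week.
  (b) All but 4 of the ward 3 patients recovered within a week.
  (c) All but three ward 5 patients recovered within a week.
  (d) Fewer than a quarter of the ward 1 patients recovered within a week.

(a) ward 6: |A| = 8, |A ∩ B| = 3; needs |A ∖ B| = 4 — false.
(b) ward 3: |A| = 8, |A ∩ B| = 4; needs |A ∖ B| = 4 — true.
(c) ward 5: |A| = 8, |A ∩ B| = 5; needs |A ∖ B| = 3 — true.
(d) ward 1: |A| = 9, |A ∩ B| = 3; needs |A ∩ B| / |A| < 1/4 — false.

2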